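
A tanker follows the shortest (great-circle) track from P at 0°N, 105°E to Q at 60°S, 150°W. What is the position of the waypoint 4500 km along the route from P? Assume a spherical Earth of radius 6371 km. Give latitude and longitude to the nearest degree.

Write both endpoints as unit vectors p₁, p₂ with components (cos φ cos λ, cos φ sin λ, sin φ).
The central angle between the endpoints is δ = arccos(p₁·p₂) ≈ 1.701 rad (97.4°). The total great-circle distance is δ·R ≈ 1.701 × 6371 ≈ 10834 km, so the target fraction is f = 4500/10834 ≈ 0.415.
Interpolate at f ≈ 0.415 with slerp weights a = sin((1−f)δ)/sin δ ≈ 0.845, b = sin(fδ)/sin δ ≈ 0.655.
p = a·p₁ + b·p₂ ≈ (-0.502, 0.653, -0.567); φ = arcsin(p_z) ≈ -34.53°, λ = atan2(p_y, p_x) ≈ 127.56°.

≈ 35°S, 128°E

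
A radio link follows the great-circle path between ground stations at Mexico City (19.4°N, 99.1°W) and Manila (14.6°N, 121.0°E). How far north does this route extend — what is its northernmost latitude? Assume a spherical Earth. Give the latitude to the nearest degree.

The great circle lies in the plane with unit normal n̂ = (p₁ × p₂)/|p₁ × p₂|.
Here n̂_z ≈ -0.745; the vertex latitude is φ_max = arccos|n̂_z| ≈ 41.8°.
Check via Clairaut: cos φ_max = |cos φ₁| · sin C = cos(19.4°)·sin(52.2°) ≈ 0.745, again giving ≈ 41.8°.

≈ 42°N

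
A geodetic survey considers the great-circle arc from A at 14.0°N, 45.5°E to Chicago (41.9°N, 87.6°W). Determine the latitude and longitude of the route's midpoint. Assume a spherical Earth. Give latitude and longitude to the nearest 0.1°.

From cos δ = sin φ₁ sin φ₂ + cos φ₁ cos φ₂ cos Δλ, the central angle is δ ≈ 1.909 rad (109.4°).
Interpolate at f = 1/2 with slerp weights a = sin((1−f)δ)/sin δ ≈ 0.865, b = sin(fδ)/sin δ ≈ 0.865.
p = a·p₁ + b·p₂ ≈ (0.615, -0.045, 0.787); φ = arcsin(p_z) ≈ 51.91°, λ = atan2(p_y, p_x) ≈ -4.15°.

≈ 51.9°N, 4.1°W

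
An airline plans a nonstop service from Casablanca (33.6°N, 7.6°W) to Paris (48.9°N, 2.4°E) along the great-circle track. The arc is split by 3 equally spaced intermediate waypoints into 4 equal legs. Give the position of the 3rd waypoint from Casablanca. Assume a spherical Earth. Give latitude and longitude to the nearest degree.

≈ 45°N, 1°W

Convert each endpoint to a unit vector on the sphere (x = cos φ cos λ, y = cos φ sin λ, z = sin φ).
The central angle between the endpoints is δ = arccos(p₁·p₂) ≈ 0.297 rad (17.0°).
Interpolate at f = 3/4 with slerp weights a = sin((1−f)δ)/sin δ ≈ 0.253, b = sin(fδ)/sin δ ≈ 0.755.
p = a·p₁ + b·p₂ ≈ (0.705, -0.007, 0.709); φ = arcsin(p_z) ≈ 45.16°, λ = atan2(p_y, p_x) ≈ -0.58°.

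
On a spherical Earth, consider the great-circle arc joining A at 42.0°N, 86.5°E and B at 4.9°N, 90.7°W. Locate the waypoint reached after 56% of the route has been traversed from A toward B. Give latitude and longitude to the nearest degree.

≈ 63°N, 85°W

Write both endpoints as unit vectors p₁, p₂ with components (cos φ cos λ, cos φ sin λ, sin φ).
The central angle between the endpoints is δ = arccos(p₁·p₂) ≈ 2.322 rad (133.0°).
Interpolate at f = 0.56 with slerp weights a = sin((1−f)δ)/sin δ ≈ 1.167, b = sin(fδ)/sin δ ≈ 1.318.
p = a·p₁ + b·p₂ ≈ (0.037, -0.448, 0.893); φ = arcsin(p_z) ≈ 63.30°, λ = atan2(p_y, p_x) ≈ -85.29°.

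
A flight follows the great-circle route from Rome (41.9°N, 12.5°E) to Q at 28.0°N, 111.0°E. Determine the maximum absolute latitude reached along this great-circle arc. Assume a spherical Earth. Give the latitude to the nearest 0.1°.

The great circle lies in the plane with unit normal n̂ = (p₁ × p₂)/|p₁ × p₂|.
Here n̂_z ≈ +0.666; the vertex latitude is φ_max = arccos|n̂_z| ≈ 48.3°.
Check via Clairaut: cos φ_max = |cos φ₁| · sin C = cos(41.9°)·sin(63.4°) ≈ 0.666, again giving ≈ 48.3°.

≈ 48.3°N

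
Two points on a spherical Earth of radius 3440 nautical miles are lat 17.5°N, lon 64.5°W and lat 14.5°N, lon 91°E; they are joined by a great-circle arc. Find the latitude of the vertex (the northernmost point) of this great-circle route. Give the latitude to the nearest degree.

The great circle lies in the plane with unit normal n̂ = (p₁ × p₂)/|p₁ × p₂|.
Here n̂_z ≈ +0.594; the vertex latitude is φ_max = arccos|n̂_z| ≈ 53.5°.
Check via Clairaut: cos φ_max = |cos φ₁| · sin C = cos(17.5°)·sin(38.6°) ≈ 0.594, again giving ≈ 53.5°.

≈ 54°N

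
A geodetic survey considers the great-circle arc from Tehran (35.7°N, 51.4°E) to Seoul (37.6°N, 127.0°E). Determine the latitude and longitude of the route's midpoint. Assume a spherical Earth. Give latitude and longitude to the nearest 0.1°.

From cos δ = sin φ₁ sin φ₂ + cos φ₁ cos φ₂ cos Δλ, the central angle is δ ≈ 1.029 rad (58.9°).
Interpolate at f = 1/2 with slerp weights a = sin((1−f)δ)/sin δ ≈ 0.574, b = sin(fδ)/sin δ ≈ 0.574.
p = a·p₁ + b·p₂ ≈ (0.017, 0.728, 0.686); φ = arcsin(p_z) ≈ 43.28°, λ = atan2(p_y, p_x) ≈ 88.65°.

≈ 43.3°N, 88.7°E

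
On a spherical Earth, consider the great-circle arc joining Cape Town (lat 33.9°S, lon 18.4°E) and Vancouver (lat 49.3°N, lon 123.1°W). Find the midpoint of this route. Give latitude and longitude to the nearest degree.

Convert each endpoint to a unit vector on the sphere (x = cos φ cos λ, y = cos φ sin λ, z = sin φ).
The central angle between the endpoints is δ = arccos(p₁·p₂) ≈ 2.580 rad (147.8°).
Interpolate at f = 1/2 with slerp weights a = sin((1−f)δ)/sin δ ≈ 1.804, b = sin(fδ)/sin δ ≈ 1.804.
p = a·p₁ + b·p₂ ≈ (0.779, -0.513, 0.362); φ = arcsin(p_z) ≈ 21.20°, λ = atan2(p_y, p_x) ≈ -33.38°.

≈ lat 21°N, lon 33°W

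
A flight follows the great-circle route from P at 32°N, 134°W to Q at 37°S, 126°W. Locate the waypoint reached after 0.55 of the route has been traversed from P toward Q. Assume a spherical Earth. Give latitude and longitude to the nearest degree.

Convert each endpoint to a unit vector on the sphere (x = cos φ cos λ, y = cos φ sin λ, z = sin φ).
The central angle between the endpoints is δ = arccos(p₁·p₂) ≈ 1.211 rad (69.4°).
Interpolate at f = 0.55 with slerp weights a = sin((1−f)δ)/sin δ ≈ 0.554, b = sin(fδ)/sin δ ≈ 0.660.
p = a·p₁ + b·p₂ ≈ (-0.636, -0.764, -0.104); φ = arcsin(p_z) ≈ -5.96°, λ = atan2(p_y, p_x) ≈ -129.77°.

≈ 6°S, 130°W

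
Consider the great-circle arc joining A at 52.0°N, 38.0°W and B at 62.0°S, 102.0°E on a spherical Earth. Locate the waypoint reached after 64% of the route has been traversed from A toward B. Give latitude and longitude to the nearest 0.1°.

From cos δ = sin φ₁ sin φ₂ + cos φ₁ cos φ₂ cos Δλ, the central angle is δ ≈ 2.732 rad (156.5°).
Interpolate at f = 0.64 with slerp weights a = sin((1−f)δ)/sin δ ≈ 2.089, b = sin(fδ)/sin δ ≈ 2.470.
p = a·p₁ + b·p₂ ≈ (0.772, 0.343, -0.535); φ = arcsin(p_z) ≈ -32.34°, λ = atan2(p_y, p_x) ≈ 23.92°.

≈ 32.3°S, 23.9°E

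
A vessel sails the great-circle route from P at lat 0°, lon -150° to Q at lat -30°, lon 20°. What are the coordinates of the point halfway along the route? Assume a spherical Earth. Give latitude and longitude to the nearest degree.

≈ lat -67°, lon -104°

Write both endpoints as unit vectors p₁, p₂ with components (cos φ cos λ, cos φ sin λ, sin φ).
The central angle between the endpoints is δ = arccos(p₁·p₂) ≈ 2.592 rad (148.5°).
Interpolate at f = 1/2 with slerp weights a = sin((1−f)δ)/sin δ ≈ 1.843, b = sin(fδ)/sin δ ≈ 1.843.
p = a·p₁ + b·p₂ ≈ (-0.096, -0.376, -0.922); φ = arcsin(p_z) ≈ -67.18°, λ = atan2(p_y, p_x) ≈ -104.37°.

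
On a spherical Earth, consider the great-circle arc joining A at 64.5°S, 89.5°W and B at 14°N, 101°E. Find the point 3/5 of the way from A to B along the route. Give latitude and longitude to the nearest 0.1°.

≈ 37.3°S, 106.7°E

Write both endpoints as unit vectors p₁, p₂ with components (cos φ cos λ, cos φ sin λ, sin φ).
The central angle between the endpoints is δ = arccos(p₁·p₂) ≈ 2.251 rad (129.0°).
Interpolate at f = 3/5 with slerp weights a = sin((1−f)δ)/sin δ ≈ 1.008, b = sin(fδ)/sin δ ≈ 1.255.
p = a·p₁ + b·p₂ ≈ (-0.229, 0.762, -0.606); φ = arcsin(p_z) ≈ -37.31°, λ = atan2(p_y, p_x) ≈ 106.71°.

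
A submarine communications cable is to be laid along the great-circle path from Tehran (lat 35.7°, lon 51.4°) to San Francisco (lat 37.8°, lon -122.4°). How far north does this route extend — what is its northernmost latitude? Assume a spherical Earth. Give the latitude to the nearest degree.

≈ 86°

The great circle lies in the plane with unit normal n̂ = (p₁ × p₂)/|p₁ × p₂|.
Here n̂_z ≈ -0.072; the vertex latitude is φ_max = arccos|n̂_z| ≈ 85.9°.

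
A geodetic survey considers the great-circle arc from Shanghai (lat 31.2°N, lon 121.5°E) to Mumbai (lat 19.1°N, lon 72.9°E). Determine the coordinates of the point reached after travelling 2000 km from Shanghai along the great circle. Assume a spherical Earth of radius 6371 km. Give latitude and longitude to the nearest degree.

≈ lat 28°N, lon 101°E

Convert each endpoint to a unit vector on the sphere (x = cos φ cos λ, y = cos φ sin λ, z = sin φ).
The central angle between the endpoints is δ = arccos(p₁·p₂) ≈ 0.790 rad (45.2°). The total great-circle distance is δ·R ≈ 0.790 × 6371 ≈ 5031 km, so the target fraction is f = 2000/5031 ≈ 0.398.
Interpolate at f ≈ 0.398 with slerp weights a = sin((1−f)δ)/sin δ ≈ 0.645, b = sin(fδ)/sin δ ≈ 0.435.
p = a·p₁ + b·p₂ ≈ (-0.167, 0.863, 0.476); φ = arcsin(p_z) ≈ 28.45°, λ = atan2(p_y, p_x) ≈ 100.98°.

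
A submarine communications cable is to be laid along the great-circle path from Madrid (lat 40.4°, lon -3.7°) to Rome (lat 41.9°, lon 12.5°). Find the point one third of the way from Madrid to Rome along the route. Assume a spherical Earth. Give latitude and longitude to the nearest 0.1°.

≈ lat 41.2°, lon 1.6°

Convert each endpoint to a unit vector on the sphere (x = cos φ cos λ, y = cos φ sin λ, z = sin φ).
The central angle between the endpoints is δ = arccos(p₁·p₂) ≈ 0.214 rad (12.3°).
Interpolate at f = 1/3 with slerp weights a = sin((1−f)δ)/sin δ ≈ 0.670, b = sin(fδ)/sin δ ≈ 0.336.
p = a·p₁ + b·p₂ ≈ (0.753, 0.021, 0.658); φ = arcsin(p_z) ≈ 41.15°, λ = atan2(p_y, p_x) ≈ 1.61°.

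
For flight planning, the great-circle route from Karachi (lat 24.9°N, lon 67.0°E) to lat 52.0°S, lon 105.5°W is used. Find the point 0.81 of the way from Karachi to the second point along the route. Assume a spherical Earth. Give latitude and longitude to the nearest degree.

≈ lat 78°S, lon 70°W

Convert each endpoint to a unit vector on the sphere (x = cos φ cos λ, y = cos φ sin λ, z = sin φ).
The central angle between the endpoints is δ = arccos(p₁·p₂) ≈ 2.658 rad (152.3°).
Interpolate at f = 0.81 with slerp weights a = sin((1−f)δ)/sin δ ≈ 1.041, b = sin(fδ)/sin δ ≈ 1.797.
p = a·p₁ + b·p₂ ≈ (0.073, -0.197, -0.978); φ = arcsin(p_z) ≈ -77.87°, λ = atan2(p_y, p_x) ≈ -69.57°.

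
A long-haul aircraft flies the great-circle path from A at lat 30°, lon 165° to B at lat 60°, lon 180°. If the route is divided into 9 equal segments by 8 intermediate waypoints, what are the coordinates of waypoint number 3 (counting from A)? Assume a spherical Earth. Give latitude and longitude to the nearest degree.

Write both endpoints as unit vectors p₁, p₂ with components (cos φ cos λ, cos φ sin λ, sin φ).
The central angle between the endpoints is δ = arccos(p₁·p₂) ≈ 0.552 rad (31.6°).
Interpolate at f = 3/9 with slerp weights a = sin((1−f)δ)/sin δ ≈ 0.686, b = sin(fδ)/sin δ ≈ 0.349.
p = a·p₁ + b·p₂ ≈ (-0.748, 0.154, 0.645); φ = arcsin(p_z) ≈ 40.18°, λ = atan2(p_y, p_x) ≈ 168.39°.

≈ lat 40°, lon 168°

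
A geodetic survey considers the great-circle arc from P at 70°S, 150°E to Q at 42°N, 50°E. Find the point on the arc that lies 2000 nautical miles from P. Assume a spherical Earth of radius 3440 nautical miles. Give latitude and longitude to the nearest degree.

Write both endpoints as unit vectors p₁, p₂ with components (cos φ cos λ, cos φ sin λ, sin φ).
The central angle between the endpoints is δ = arccos(p₁·p₂) ≈ 2.309 rad (132.3°). The total great-circle distance is δ·R ≈ 2.309 × 3440 ≈ 7943 nmi, so the target fraction is f = 2000/7943 ≈ 0.252.
Interpolate at f ≈ 0.252 with slerp weights a = sin((1−f)δ)/sin δ ≈ 1.335, b = sin(fδ)/sin δ ≈ 0.742.
p = a·p₁ + b·p₂ ≈ (-0.041, 0.651, -0.758); φ = arcsin(p_z) ≈ -49.29°, λ = atan2(p_y, p_x) ≈ 93.59°.

≈ 49°S, 94°E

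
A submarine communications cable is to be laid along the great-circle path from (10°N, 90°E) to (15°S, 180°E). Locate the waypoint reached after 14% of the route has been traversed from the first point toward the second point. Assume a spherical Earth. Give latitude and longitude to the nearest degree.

Convert each endpoint to a unit vector on the sphere (x = cos φ cos λ, y = cos φ sin λ, z = sin φ).
The central angle between the endpoints is δ = arccos(p₁·p₂) ≈ 1.616 rad (92.6°).
Interpolate at f = 0.14 with slerp weights a = sin((1−f)δ)/sin δ ≈ 0.985, b = sin(fδ)/sin δ ≈ 0.225.
p = a·p₁ + b·p₂ ≈ (-0.217, 0.970, 0.113); φ = arcsin(p_z) ≈ 6.48°, λ = atan2(p_y, p_x) ≈ 102.61°.

≈ (6°N, 103°E)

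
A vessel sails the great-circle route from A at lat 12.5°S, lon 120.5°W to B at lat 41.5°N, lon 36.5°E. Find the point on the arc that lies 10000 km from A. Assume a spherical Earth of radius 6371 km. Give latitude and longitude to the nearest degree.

Convert each endpoint to a unit vector on the sphere (x = cos φ cos λ, y = cos φ sin λ, z = sin φ).
The central angle between the endpoints is δ = arccos(p₁·p₂) ≈ 2.526 rad (144.7°). The total great-circle distance is δ·R ≈ 2.526 × 6371 ≈ 16094 km, so the target fraction is f = 10000/16094 ≈ 0.621.
Interpolate at f ≈ 0.621 with slerp weights a = sin((1−f)δ)/sin δ ≈ 1.415, b = sin(fδ)/sin δ ≈ 1.732.
p = a·p₁ + b·p₂ ≈ (0.341, -0.419, 0.841); φ = arcsin(p_z) ≈ 57.28°, λ = atan2(p_y, p_x) ≈ -50.82°.

≈ lat 57°N, lon 51°W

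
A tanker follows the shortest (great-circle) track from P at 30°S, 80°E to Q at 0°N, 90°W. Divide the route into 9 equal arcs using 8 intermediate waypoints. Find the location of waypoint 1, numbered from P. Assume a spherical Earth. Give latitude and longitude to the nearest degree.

≈ 45°S, 72°E

The haversine formula gives a central angle δ ≈ 2.592 rad (148.5°) between the endpoints.
Interpolate at f = 1/9 with slerp weights a = sin((1−f)δ)/sin δ ≈ 1.423, b = sin(fδ)/sin δ ≈ 0.544.
p = a·p₁ + b·p₂ ≈ (0.214, 0.669, -0.711); φ = arcsin(p_z) ≈ -45.35°, λ = atan2(p_y, p_x) ≈ 72.27°.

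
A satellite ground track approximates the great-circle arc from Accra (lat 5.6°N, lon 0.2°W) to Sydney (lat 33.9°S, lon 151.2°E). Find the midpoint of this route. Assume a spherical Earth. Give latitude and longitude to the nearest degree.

Write both endpoints as unit vectors p₁, p₂ with components (cos φ cos λ, cos φ sin λ, sin φ).
The central angle between the endpoints is δ = arccos(p₁·p₂) ≈ 2.465 rad (141.2°).
Interpolate at f = 1/2 with slerp weights a = sin((1−f)δ)/sin δ ≈ 1.506, b = sin(fδ)/sin δ ≈ 1.506.
p = a·p₁ + b·p₂ ≈ (0.404, 0.597, -0.693); φ = arcsin(p_z) ≈ -43.89°, λ = atan2(p_y, p_x) ≈ 55.95°.

≈ lat 44°S, lon 56°E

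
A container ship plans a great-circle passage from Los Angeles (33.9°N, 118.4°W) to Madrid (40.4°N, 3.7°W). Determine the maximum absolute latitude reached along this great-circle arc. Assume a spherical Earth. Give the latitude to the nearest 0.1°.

The great circle lies in the plane with unit normal n̂ = (p₁ × p₂)/|p₁ × p₂|.
Here n̂_z ≈ +0.577; the vertex latitude is φ_max = arccos|n̂_z| ≈ 54.8°.
Check via Clairaut: cos φ_max = |cos φ₁| · sin C = cos(33.9°)·sin(44.0°) ≈ 0.577, again giving ≈ 54.8°.

≈ 54.8°N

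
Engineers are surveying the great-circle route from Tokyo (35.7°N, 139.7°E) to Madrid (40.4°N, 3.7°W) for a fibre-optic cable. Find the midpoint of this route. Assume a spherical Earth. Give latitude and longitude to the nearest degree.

≈ 68°N, 74°E

The haversine formula gives a central angle δ ≈ 1.689 rad (96.8°) between the endpoints.
Interpolate at f = 1/2 with slerp weights a = sin((1−f)δ)/sin δ ≈ 0.753, b = sin(fδ)/sin δ ≈ 0.753.
p = a·p₁ + b·p₂ ≈ (0.106, 0.359, 0.927); φ = arcsin(p_z) ≈ 68.05°, λ = atan2(p_y, p_x) ≈ 73.55°.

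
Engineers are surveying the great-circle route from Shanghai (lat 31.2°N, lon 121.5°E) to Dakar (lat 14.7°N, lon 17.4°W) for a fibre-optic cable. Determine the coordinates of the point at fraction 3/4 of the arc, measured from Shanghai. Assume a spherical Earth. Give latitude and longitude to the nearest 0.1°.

≈ lat 36.0°N, lon 6.0°E

Write both endpoints as unit vectors p₁, p₂ with components (cos φ cos λ, cos φ sin λ, sin φ).
The central angle between the endpoints is δ = arccos(p₁·p₂) ≈ 2.085 rad (119.5°).
Interpolate at f = 3/4 with slerp weights a = sin((1−f)δ)/sin δ ≈ 0.572, b = sin(fδ)/sin δ ≈ 1.149.
p = a·p₁ + b·p₂ ≈ (0.805, 0.085, 0.588); φ = arcsin(p_z) ≈ 36.00°, λ = atan2(p_y, p_x) ≈ 6.03°.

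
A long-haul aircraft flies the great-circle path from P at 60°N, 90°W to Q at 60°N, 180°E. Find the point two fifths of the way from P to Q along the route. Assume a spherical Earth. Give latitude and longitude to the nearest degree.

≈ 67°N, 124°W

Convert each endpoint to a unit vector on the sphere (x = cos φ cos λ, y = cos φ sin λ, z = sin φ).
The central angle between the endpoints is δ = arccos(p₁·p₂) ≈ 0.723 rad (41.4°).
Interpolate at f = 2/5 with slerp weights a = sin((1−f)δ)/sin δ ≈ 0.635, b = sin(fδ)/sin δ ≈ 0.431.
p = a·p₁ + b·p₂ ≈ (-0.216, -0.318, 0.923); φ = arcsin(p_z) ≈ 67.43°, λ = atan2(p_y, p_x) ≈ -124.16°.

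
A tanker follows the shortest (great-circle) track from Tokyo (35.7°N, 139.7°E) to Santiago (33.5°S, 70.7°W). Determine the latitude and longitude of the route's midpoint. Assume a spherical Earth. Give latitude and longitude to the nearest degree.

≈ 4°N, 143°W

Convert each endpoint to a unit vector on the sphere (x = cos φ cos λ, y = cos φ sin λ, z = sin φ).
The central angle between the endpoints is δ = arccos(p₁·p₂) ≈ 2.705 rad (155.0°).
Interpolate at f = 1/2 with slerp weights a = sin((1−f)δ)/sin δ ≈ 2.308, b = sin(fδ)/sin δ ≈ 2.308.
p = a·p₁ + b·p₂ ≈ (-0.793, -0.604, 0.073); φ = arcsin(p_z) ≈ 4.18°, λ = atan2(p_y, p_x) ≈ -142.71°.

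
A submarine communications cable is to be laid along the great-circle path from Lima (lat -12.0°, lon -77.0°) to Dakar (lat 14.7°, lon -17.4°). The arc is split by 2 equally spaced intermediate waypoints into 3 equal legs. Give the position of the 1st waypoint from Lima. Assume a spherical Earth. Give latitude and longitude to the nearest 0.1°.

From cos δ = sin φ₁ sin φ₂ + cos φ₁ cos φ₂ cos Δλ, the central angle is δ ≈ 1.131 rad (64.8°).
Interpolate at f = 1/3 with slerp weights a = sin((1−f)δ)/sin δ ≈ 0.757, b = sin(fδ)/sin δ ≈ 0.407.
p = a·p₁ + b·p₂ ≈ (0.542, -0.839, -0.054); φ = arcsin(p_z) ≈ -3.10°, λ = atan2(p_y, p_x) ≈ -57.13°.

≈ lat -3.1°, lon -57.1°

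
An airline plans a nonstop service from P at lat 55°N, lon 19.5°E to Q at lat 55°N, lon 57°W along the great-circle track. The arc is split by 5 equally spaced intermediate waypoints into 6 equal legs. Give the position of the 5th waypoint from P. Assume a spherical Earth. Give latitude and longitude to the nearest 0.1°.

Write both endpoints as unit vectors p₁, p₂ with components (cos φ cos λ, cos φ sin λ, sin φ).
The central angle between the endpoints is δ = arccos(p₁·p₂) ≈ 0.726 rad (41.6°).
Interpolate at f = 5/6 with slerp weights a = sin((1−f)δ)/sin δ ≈ 0.182, b = sin(fδ)/sin δ ≈ 0.857.
p = a·p₁ + b·p₂ ≈ (0.366, -0.377, 0.851); φ = arcsin(p_z) ≈ 58.29°, λ = atan2(p_y, p_x) ≈ -45.88°.

≈ lat 58.3°N, lon 45.9°W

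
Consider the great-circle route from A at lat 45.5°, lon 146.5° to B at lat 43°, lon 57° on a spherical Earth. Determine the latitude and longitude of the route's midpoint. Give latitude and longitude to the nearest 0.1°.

≈ lat 53.9°, lon 100.5°

The haversine formula gives a central angle δ ≈ 1.058 rad (60.6°) between the endpoints.
Interpolate at f = 1/2 with slerp weights a = sin((1−f)δ)/sin δ ≈ 0.579, b = sin(fδ)/sin δ ≈ 0.579.
p = a·p₁ + b·p₂ ≈ (-0.108, 0.579, 0.808); φ = arcsin(p_z) ≈ 53.90°, λ = atan2(p_y, p_x) ≈ 100.54°.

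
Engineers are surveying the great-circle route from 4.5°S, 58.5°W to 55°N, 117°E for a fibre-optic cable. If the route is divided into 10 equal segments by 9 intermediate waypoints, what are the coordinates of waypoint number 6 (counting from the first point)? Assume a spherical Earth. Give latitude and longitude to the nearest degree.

The haversine formula gives a central angle δ ≈ 2.258 rad (129.4°) between the endpoints.
Interpolate at f = 6/10 with slerp weights a = sin((1−f)δ)/sin δ ≈ 1.016, b = sin(fδ)/sin δ ≈ 1.263.
p = a·p₁ + b·p₂ ≈ (0.200, -0.218, 0.955); φ = arcsin(p_z) ≈ 72.80°, λ = atan2(p_y, p_x) ≈ -47.41°.

≈ 73°N, 47°W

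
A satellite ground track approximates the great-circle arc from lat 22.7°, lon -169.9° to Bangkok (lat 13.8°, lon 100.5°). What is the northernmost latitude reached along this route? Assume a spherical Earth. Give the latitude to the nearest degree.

The great circle lies in the plane with unit normal n̂ = (p₁ × p₂)/|p₁ × p₂|.
Here n̂_z ≈ -0.900; the vertex latitude is φ_max = arccos|n̂_z| ≈ 25.8°.
Check via Clairaut: cos φ_max = |cos φ₁| · sin C = cos(22.7°)·sin(77.4°) ≈ 0.900, again giving ≈ 25.8°.

≈ 26°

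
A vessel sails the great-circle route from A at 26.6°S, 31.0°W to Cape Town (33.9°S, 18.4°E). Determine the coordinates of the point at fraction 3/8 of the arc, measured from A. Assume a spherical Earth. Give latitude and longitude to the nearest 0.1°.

≈ 31.6°S, 13.5°W

Write both endpoints as unit vectors p₁, p₂ with components (cos φ cos λ, cos φ sin λ, sin φ).
The central angle between the endpoints is δ = arccos(p₁·p₂) ≈ 0.748 rad (42.9°).
Interpolate at f = 3/8 with slerp weights a = sin((1−f)δ)/sin δ ≈ 0.663, b = sin(fδ)/sin δ ≈ 0.407.
p = a·p₁ + b·p₂ ≈ (0.828, -0.199, -0.524); φ = arcsin(p_z) ≈ -31.58°, λ = atan2(p_y, p_x) ≈ -13.47°.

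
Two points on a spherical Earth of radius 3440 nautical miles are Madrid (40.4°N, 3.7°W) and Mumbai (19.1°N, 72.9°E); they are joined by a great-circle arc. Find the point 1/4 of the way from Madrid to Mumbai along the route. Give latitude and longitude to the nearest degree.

≈ 40°N, 19°E

From cos δ = sin φ₁ sin φ₂ + cos φ₁ cos φ₂ cos Δλ, the central angle is δ ≈ 1.182 rad (67.7°).
Interpolate at f = 1/4 with slerp weights a = sin((1−f)δ)/sin δ ≈ 0.837, b = sin(fδ)/sin δ ≈ 0.315.
p = a·p₁ + b·p₂ ≈ (0.724, 0.243, 0.646); φ = arcsin(p_z) ≈ 40.22°, λ = atan2(p_y, p_x) ≈ 18.57°.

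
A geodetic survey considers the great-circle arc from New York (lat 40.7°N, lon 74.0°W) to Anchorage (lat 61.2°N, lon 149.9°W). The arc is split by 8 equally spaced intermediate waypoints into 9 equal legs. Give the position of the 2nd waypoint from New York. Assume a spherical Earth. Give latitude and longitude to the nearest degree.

Write both endpoints as unit vectors p₁, p₂ with components (cos φ cos λ, cos φ sin λ, sin φ).
The central angle between the endpoints is δ = arccos(p₁·p₂) ≈ 0.849 rad (48.7°).
Interpolate at f = 2/9 with slerp weights a = sin((1−f)δ)/sin δ ≈ 0.817, b = sin(fδ)/sin δ ≈ 0.250.
p = a·p₁ + b·p₂ ≈ (0.067, -0.656, 0.752); φ = arcsin(p_z) ≈ 48.75°, λ = atan2(p_y, p_x) ≈ -84.20°.

≈ lat 49°N, lon 84°W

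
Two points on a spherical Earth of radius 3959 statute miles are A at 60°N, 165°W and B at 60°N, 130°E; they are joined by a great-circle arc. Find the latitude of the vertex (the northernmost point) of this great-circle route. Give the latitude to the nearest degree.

≈ 64°N

The great circle lies in the plane with unit normal n̂ = (p₁ × p₂)/|p₁ × p₂|.
Here n̂_z ≈ -0.438; the vertex latitude is φ_max = arccos|n̂_z| ≈ 64.0°.
Check via Clairaut: cos φ_max = |cos φ₁| · sin C = cos(60.0°)·sin(61.1°) ≈ 0.438, again giving ≈ 64.0°.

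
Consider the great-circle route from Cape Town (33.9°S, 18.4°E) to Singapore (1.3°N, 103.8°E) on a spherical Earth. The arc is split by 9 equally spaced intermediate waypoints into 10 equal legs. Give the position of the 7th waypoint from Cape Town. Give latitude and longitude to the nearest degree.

≈ (13°S, 82°E)

The haversine formula gives a central angle δ ≈ 1.517 rad (86.9°) between the endpoints.
Interpolate at f = 7/10 with slerp weights a = sin((1−f)δ)/sin δ ≈ 0.440, b = sin(fδ)/sin δ ≈ 0.875.
p = a·p₁ + b·p₂ ≈ (0.138, 0.964, -0.226); φ = arcsin(p_z) ≈ -13.04°, λ = atan2(p_y, p_x) ≈ 81.85°.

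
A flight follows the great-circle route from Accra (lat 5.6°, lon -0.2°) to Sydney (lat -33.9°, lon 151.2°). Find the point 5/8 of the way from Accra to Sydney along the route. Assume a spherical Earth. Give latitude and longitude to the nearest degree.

Write both endpoints as unit vectors p₁, p₂ with components (cos φ cos λ, cos φ sin λ, sin φ).
The central angle between the endpoints is δ = arccos(p₁·p₂) ≈ 2.465 rad (141.2°).
Interpolate at f = 5/8 with slerp weights a = sin((1−f)δ)/sin δ ≈ 1.275, b = sin(fδ)/sin δ ≈ 1.596.
p = a·p₁ + b·p₂ ≈ (0.108, 0.634, -0.766); φ = arcsin(p_z) ≈ -49.99°, λ = atan2(p_y, p_x) ≈ 80.36°.

≈ lat -50°, lon 80°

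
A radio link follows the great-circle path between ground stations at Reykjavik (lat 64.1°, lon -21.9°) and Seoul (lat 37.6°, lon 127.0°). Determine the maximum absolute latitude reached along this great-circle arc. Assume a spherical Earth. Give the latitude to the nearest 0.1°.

≈ 79.4°

The great circle lies in the plane with unit normal n̂ = (p₁ × p₂)/|p₁ × p₂|.
Here n̂_z ≈ +0.185; the vertex latitude is φ_max = arccos|n̂_z| ≈ 79.4°.
Check via Clairaut: cos φ_max = |cos φ₁| · sin C = cos(64.1°)·sin(25.0°) ≈ 0.185, again giving ≈ 79.4°.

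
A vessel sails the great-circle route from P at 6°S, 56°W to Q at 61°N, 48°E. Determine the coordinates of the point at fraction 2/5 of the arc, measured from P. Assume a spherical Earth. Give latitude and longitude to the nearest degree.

Convert each endpoint to a unit vector on the sphere (x = cos φ cos λ, y = cos φ sin λ, z = sin φ).
The central angle between the endpoints is δ = arccos(p₁·p₂) ≈ 1.780 rad (102.0°).
Interpolate at f = 2/5 with slerp weights a = sin((1−f)δ)/sin δ ≈ 0.896, b = sin(fδ)/sin δ ≈ 0.668.
p = a·p₁ + b·p₂ ≈ (0.715, -0.498, 0.491); φ = arcsin(p_z) ≈ 29.38°, λ = atan2(p_y, p_x) ≈ -34.86°.

≈ 29°N, 35°W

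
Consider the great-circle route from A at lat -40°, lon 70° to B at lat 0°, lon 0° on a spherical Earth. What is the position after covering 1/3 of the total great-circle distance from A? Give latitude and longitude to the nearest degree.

≈ lat -31°, lon 42°

Convert each endpoint to a unit vector on the sphere (x = cos φ cos λ, y = cos φ sin λ, z = sin φ).
The central angle between the endpoints is δ = arccos(p₁·p₂) ≈ 1.306 rad (74.8°).
Interpolate at f = 1/3 with slerp weights a = sin((1−f)δ)/sin δ ≈ 0.792, b = sin(fδ)/sin δ ≈ 0.437.
p = a·p₁ + b·p₂ ≈ (0.644, 0.570, -0.509); φ = arcsin(p_z) ≈ -30.62°, λ = atan2(p_y, p_x) ≈ 41.51°.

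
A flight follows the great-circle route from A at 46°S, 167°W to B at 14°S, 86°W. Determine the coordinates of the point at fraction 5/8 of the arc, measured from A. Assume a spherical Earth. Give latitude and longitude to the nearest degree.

≈ 32°S, 109°W

From cos δ = sin φ₁ sin φ₂ + cos φ₁ cos φ₂ cos Δλ, the central angle is δ ≈ 1.288 rad (73.8°).
Interpolate at f = 5/8 with slerp weights a = sin((1−f)δ)/sin δ ≈ 0.484, b = sin(fδ)/sin δ ≈ 0.751.
p = a·p₁ + b·p₂ ≈ (-0.276, -0.802, -0.529); φ = arcsin(p_z) ≈ -31.97°, λ = atan2(p_y, p_x) ≈ -109.02°.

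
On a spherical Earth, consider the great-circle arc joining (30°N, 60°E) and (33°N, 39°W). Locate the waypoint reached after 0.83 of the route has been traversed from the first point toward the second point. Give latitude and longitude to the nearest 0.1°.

≈ (38.9°N, 23.6°W)

Write both endpoints as unit vectors p₁, p₂ with components (cos φ cos λ, cos φ sin λ, sin φ).
The central angle between the endpoints is δ = arccos(p₁·p₂) ≈ 1.411 rad (80.9°).
Interpolate at f = 0.83 with slerp weights a = sin((1−f)δ)/sin δ ≈ 0.241, b = sin(fδ)/sin δ ≈ 0.933.
p = a·p₁ + b·p₂ ≈ (0.712, -0.312, 0.629); φ = arcsin(p_z) ≈ 38.95°, λ = atan2(p_y, p_x) ≈ -23.65°.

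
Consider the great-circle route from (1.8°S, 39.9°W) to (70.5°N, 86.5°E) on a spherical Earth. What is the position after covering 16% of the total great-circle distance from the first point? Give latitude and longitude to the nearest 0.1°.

Convert each endpoint to a unit vector on the sphere (x = cos φ cos λ, y = cos φ sin λ, z = sin φ).
The central angle between the endpoints is δ = arccos(p₁·p₂) ≈ 1.800 rad (103.2°).
Interpolate at f = 0.16 with slerp weights a = sin((1−f)δ)/sin δ ≈ 1.025, b = sin(fδ)/sin δ ≈ 0.292.
p = a·p₁ + b·p₂ ≈ (0.792, -0.560, 0.243); φ = arcsin(p_z) ≈ 14.05°, λ = atan2(p_y, p_x) ≈ -35.27°.

≈ (14.1°N, 35.3°W)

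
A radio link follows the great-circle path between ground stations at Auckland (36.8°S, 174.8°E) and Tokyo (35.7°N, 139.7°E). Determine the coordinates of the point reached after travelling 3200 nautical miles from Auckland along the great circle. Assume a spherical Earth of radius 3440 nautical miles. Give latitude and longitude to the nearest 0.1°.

≈ (11.9°N, 151.9°E)

Convert each endpoint to a unit vector on the sphere (x = cos φ cos λ, y = cos φ sin λ, z = sin φ).
The central angle between the endpoints is δ = arccos(p₁·p₂) ≈ 1.387 rad (79.5°). The total great-circle distance is δ·R ≈ 1.387 × 3440 ≈ 4772 nmi, so the target fraction is f = 3200/4772 ≈ 0.671.
Interpolate at f ≈ 0.671 with slerp weights a = sin((1−f)δ)/sin δ ≈ 0.449, b = sin(fδ)/sin δ ≈ 0.815.
p = a·p₁ + b·p₂ ≈ (-0.863, 0.461, 0.207); φ = arcsin(p_z) ≈ 11.94°, λ = atan2(p_y, p_x) ≈ 151.90°.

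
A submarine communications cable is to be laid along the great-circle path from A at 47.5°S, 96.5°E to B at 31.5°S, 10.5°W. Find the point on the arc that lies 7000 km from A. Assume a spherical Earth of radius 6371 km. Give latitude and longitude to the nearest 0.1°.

Write both endpoints as unit vectors p₁, p₂ with components (cos φ cos λ, cos φ sin λ, sin φ).
The central angle between the endpoints is δ = arccos(p₁·p₂) ≈ 1.352 rad (77.5°). The total great-circle distance is δ·R ≈ 1.352 × 6371 ≈ 8615 km, so the target fraction is f = 7000/8615 ≈ 0.813.
Interpolate at f ≈ 0.813 with slerp weights a = sin((1−f)δ)/sin δ ≈ 0.257, b = sin(fδ)/sin δ ≈ 0.912.
p = a·p₁ + b·p₂ ≈ (0.745, 0.031, -0.666); φ = arcsin(p_z) ≈ -41.77°, λ = atan2(p_y, p_x) ≈ 2.36°.

≈ 41.8°S, 2.4°E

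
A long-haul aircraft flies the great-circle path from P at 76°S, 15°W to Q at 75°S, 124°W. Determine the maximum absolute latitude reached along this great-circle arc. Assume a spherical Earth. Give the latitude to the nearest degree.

≈ 81°S

The great circle lies in the plane with unit normal n̂ = (p₁ × p₂)/|p₁ × p₂|.
Here n̂_z ≈ -0.148; the vertex latitude is φ_max = arccos|n̂_z| ≈ 81.5°.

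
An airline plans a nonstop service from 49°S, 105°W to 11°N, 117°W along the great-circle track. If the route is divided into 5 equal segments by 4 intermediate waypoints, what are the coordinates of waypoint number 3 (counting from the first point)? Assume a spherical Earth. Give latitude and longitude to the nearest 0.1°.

Write both endpoints as unit vectors p₁, p₂ with components (cos φ cos λ, cos φ sin λ, sin φ).
The central angle between the endpoints is δ = arccos(p₁·p₂) ≈ 1.063 rad (60.9°).
Interpolate at f = 3/5 with slerp weights a = sin((1−f)δ)/sin δ ≈ 0.472, b = sin(fδ)/sin δ ≈ 0.681.
p = a·p₁ + b·p₂ ≈ (-0.384, -0.895, -0.226); φ = arcsin(p_z) ≈ -13.08°, λ = atan2(p_y, p_x) ≈ -113.21°.

≈ 13.1°S, 113.2°W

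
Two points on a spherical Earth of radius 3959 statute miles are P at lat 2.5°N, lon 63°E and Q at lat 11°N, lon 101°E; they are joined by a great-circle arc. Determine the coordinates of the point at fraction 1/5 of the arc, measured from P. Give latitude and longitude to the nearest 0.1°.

≈ lat 4.4°N, lon 70.5°E

From cos δ = sin φ₁ sin φ₂ + cos φ₁ cos φ₂ cos Δλ, the central angle is δ ≈ 0.674 rad (38.6°).
Interpolate at f = 1/5 with slerp weights a = sin((1−f)δ)/sin δ ≈ 0.823, b = sin(fδ)/sin δ ≈ 0.215.
p = a·p₁ + b·p₂ ≈ (0.333, 0.940, 0.077); φ = arcsin(p_z) ≈ 4.41°, λ = atan2(p_y, p_x) ≈ 70.50°.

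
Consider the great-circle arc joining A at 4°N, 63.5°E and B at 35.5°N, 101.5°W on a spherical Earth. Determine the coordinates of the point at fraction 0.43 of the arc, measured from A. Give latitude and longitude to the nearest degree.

Write both endpoints as unit vectors p₁, p₂ with components (cos φ cos λ, cos φ sin λ, sin φ).
The central angle between the endpoints is δ = arccos(p₁·p₂) ≈ 2.410 rad (138.1°).
Interpolate at f = 0.43 with slerp weights a = sin((1−f)δ)/sin δ ≈ 1.467, b = sin(fδ)/sin δ ≈ 1.288.
p = a·p₁ + b·p₂ ≈ (0.444, 0.283, 0.850); φ = arcsin(p_z) ≈ 58.23°, λ = atan2(p_y, p_x) ≈ 32.48°.

≈ 58°N, 32°E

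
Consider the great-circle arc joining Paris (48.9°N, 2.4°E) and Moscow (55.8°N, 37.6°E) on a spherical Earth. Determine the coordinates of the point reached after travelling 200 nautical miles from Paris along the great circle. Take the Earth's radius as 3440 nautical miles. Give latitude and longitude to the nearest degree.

From cos δ = sin φ₁ sin φ₂ + cos φ₁ cos φ₂ cos Δλ, the central angle is δ ≈ 0.389 rad (22.3°). The total great-circle distance is δ·R ≈ 0.389 × 3440 ≈ 1339 nmi, so the target fraction is f = 200/1339 ≈ 0.149.
Interpolate at f ≈ 0.149 with slerp weights a = sin((1−f)δ)/sin δ ≈ 0.857, b = sin(fδ)/sin δ ≈ 0.153.
p = a·p₁ + b·p₂ ≈ (0.631, 0.076, 0.772); φ = arcsin(p_z) ≈ 50.55°, λ = atan2(p_y, p_x) ≈ 6.88°.

≈ 51°N, 7°E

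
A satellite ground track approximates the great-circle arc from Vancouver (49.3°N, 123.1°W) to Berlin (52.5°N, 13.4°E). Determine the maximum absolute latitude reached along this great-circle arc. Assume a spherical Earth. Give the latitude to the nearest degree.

≈ 73°N

The great circle lies in the plane with unit normal n̂ = (p₁ × p₂)/|p₁ × p₂|.
Here n̂_z ≈ +0.288; the vertex latitude is φ_max = arccos|n̂_z| ≈ 73.3°.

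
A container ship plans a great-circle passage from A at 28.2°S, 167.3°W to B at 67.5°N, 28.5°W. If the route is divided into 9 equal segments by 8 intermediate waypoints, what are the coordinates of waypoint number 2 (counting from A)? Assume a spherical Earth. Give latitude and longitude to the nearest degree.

From cos δ = sin φ₁ sin φ₂ + cos φ₁ cos φ₂ cos Δλ, the central angle is δ ≈ 2.333 rad (133.7°).
Interpolate at f = 2/9 with slerp weights a = sin((1−f)δ)/sin δ ≈ 1.341, b = sin(fδ)/sin δ ≈ 0.685.
p = a·p₁ + b·p₂ ≈ (-0.923, -0.385, -0.001); φ = arcsin(p_z) ≈ -0.07°, λ = atan2(p_y, p_x) ≈ -157.36°.

≈ 0°N, 157°W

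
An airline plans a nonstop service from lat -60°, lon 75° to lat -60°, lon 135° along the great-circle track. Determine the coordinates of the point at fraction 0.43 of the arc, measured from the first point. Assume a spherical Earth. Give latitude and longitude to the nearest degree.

Convert each endpoint to a unit vector on the sphere (x = cos φ cos λ, y = cos φ sin λ, z = sin φ).
The central angle between the endpoints is δ = arccos(p₁·p₂) ≈ 0.505 rad (29.0°).
Interpolate at f = 0.43 with slerp weights a = sin((1−f)δ)/sin δ ≈ 0.587, b = sin(fδ)/sin δ ≈ 0.445.
p = a·p₁ + b·p₂ ≈ (-0.082, 0.441, -0.894); φ = arcsin(p_z) ≈ -63.36°, λ = atan2(p_y, p_x) ≈ 100.48°.

≈ lat -63°, lon 100°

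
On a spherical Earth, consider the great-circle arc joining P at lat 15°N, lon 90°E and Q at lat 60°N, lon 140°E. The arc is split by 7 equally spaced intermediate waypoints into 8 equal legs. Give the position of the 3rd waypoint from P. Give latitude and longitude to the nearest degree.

Write both endpoints as unit vectors p₁, p₂ with components (cos φ cos λ, cos φ sin λ, sin φ).
The central angle between the endpoints is δ = arccos(p₁·p₂) ≈ 1.007 rad (57.7°).
Interpolate at f = 3/8 with slerp weights a = sin((1−f)δ)/sin δ ≈ 0.696, b = sin(fδ)/sin δ ≈ 0.436.
p = a·p₁ + b·p₂ ≈ (-0.167, 0.813, 0.558); φ = arcsin(p_z) ≈ 33.92°, λ = atan2(p_y, p_x) ≈ 101.61°.

≈ lat 34°N, lon 102°E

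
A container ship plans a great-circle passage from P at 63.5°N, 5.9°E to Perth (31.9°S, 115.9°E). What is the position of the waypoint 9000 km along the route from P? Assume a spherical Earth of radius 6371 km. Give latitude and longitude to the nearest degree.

Write both endpoints as unit vectors p₁, p₂ with components (cos φ cos λ, cos φ sin λ, sin φ).
The central angle between the endpoints is δ = arccos(p₁·p₂) ≈ 2.217 rad (127.0°). The total great-circle distance is δ·R ≈ 2.217 × 6371 ≈ 14127 km, so the target fraction is f = 9000/14127 ≈ 0.637.
Interpolate at f ≈ 0.637 with slerp weights a = sin((1−f)δ)/sin δ ≈ 0.903, b = sin(fδ)/sin δ ≈ 1.237.
p = a·p₁ + b·p₂ ≈ (-0.058, 0.986, 0.154); φ = arcsin(p_z) ≈ 8.87°, λ = atan2(p_y, p_x) ≈ 93.37°.

≈ 9°N, 93°E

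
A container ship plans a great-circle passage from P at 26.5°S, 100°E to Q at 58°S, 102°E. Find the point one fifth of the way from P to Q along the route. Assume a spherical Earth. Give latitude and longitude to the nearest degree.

≈ 33°S, 100°E

Write both endpoints as unit vectors p₁, p₂ with components (cos φ cos λ, cos φ sin λ, sin φ).
The central angle between the endpoints is δ = arccos(p₁·p₂) ≈ 0.550 rad (31.5°).
Interpolate at f = 1/5 with slerp weights a = sin((1−f)δ)/sin δ ≈ 0.815, b = sin(fδ)/sin δ ≈ 0.210.
p = a·p₁ + b·p₂ ≈ (-0.150, 0.827, -0.542); φ = arcsin(p_z) ≈ -32.80°, λ = atan2(p_y, p_x) ≈ 100.26°.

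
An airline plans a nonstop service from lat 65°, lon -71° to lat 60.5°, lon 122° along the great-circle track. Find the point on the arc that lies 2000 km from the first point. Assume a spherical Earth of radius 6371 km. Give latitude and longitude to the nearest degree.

The haversine formula gives a central angle δ ≈ 0.945 rad (54.1°) between the endpoints. The total great-circle distance is δ·R ≈ 0.945 × 6371 ≈ 6018 km, so the target fraction is f = 2000/6018 ≈ 0.332.
Interpolate at f ≈ 0.332 with slerp weights a = sin((1−f)δ)/sin δ ≈ 0.728, b = sin(fδ)/sin δ ≈ 0.381.
p = a·p₁ + b·p₂ ≈ (0.001, -0.132, 0.991); φ = arcsin(p_z) ≈ 82.43°, λ = atan2(p_y, p_x) ≈ -89.70°.

≈ lat 82°, lon -90°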